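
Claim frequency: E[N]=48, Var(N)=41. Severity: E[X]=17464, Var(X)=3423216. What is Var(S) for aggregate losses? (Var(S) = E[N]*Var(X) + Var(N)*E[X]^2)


Var(S) = E[N]*Var(X) + Var(N)*E[X]^2
= 48*3423216 + 41*17464^2
= 164314368 + 12504643136
= 1.2669e+10


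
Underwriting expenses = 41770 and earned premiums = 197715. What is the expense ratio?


Expense ratio = expenses / premiums
= 41770 / 197715
= 0.2113


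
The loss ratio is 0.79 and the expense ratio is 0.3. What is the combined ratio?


Combined ratio = loss ratio + expense ratio
= 0.79 + 0.3
= 1.09


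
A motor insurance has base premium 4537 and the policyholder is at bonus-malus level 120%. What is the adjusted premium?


adjusted = base * BM_level / 100
= 4537 * 120 / 100
= 4537 * 1.2
= 5444.4


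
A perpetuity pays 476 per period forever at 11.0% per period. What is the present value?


PV = PMT / i
= 476 / 0.11
= 4327.2727


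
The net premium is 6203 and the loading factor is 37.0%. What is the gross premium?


Gross = net * (1 + loading)
= 6203 * (1 + 0.37)
= 6203 * 1.37
= 8498.11


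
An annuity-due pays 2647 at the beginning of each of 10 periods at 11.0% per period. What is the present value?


PV_due = PMT * (1-(1+i)^(-n))/i * (1+i)
PV_immediate = 15588.7971
PV_due = 15588.7971 * 1.11
= 17303.5648


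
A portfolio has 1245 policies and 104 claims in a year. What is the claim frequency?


frequency = claims / policies
= 104 / 1245
= 0.0835


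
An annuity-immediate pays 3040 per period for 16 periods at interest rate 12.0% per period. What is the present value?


PV = PMT * (1 - (1+i)^(-n)) / i
= 3040 * (1 - (1+0.12)^(-16)) / 0.12
= 3040 * (1 - 0.163122) / 0.12
= 3040 * 6.973986
= 21200.9179


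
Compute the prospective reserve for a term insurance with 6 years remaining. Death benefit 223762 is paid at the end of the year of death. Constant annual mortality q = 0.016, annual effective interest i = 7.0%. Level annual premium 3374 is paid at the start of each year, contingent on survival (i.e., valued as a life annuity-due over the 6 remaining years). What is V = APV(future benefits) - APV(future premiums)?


v = 1/(1+i) = 0.934579
APV(future benefits) per unit = sum_{k=0}^{5} k_p_x * q * v^(k+1) = 0.073511
APV(future benefits) = 223762 * 0.073511 = 16448.9761
Life annuity-due factor ä_{x:6} = sum_{k=0}^{5} k_p_x * v^k = 4.91605
APV(future premiums) = 3374 * 4.91605 = 16586.7542
V = 16448.9761 - 16586.7542
= -137.7781


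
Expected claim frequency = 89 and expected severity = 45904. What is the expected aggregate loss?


E[S] = E[N] * E[X]
= 89 * 45904
= 4.0855e+06


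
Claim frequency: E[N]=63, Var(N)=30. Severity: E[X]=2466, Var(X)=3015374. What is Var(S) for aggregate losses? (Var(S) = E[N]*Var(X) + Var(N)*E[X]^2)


Var(S) = E[N]*Var(X) + Var(N)*E[X]^2
= 63*3015374 + 30*2466^2
= 189968562 + 182434680
= 3.7240e+08


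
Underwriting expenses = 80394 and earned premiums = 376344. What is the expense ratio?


Expense ratio = expenses / premiums
= 80394 / 376344
= 0.2136


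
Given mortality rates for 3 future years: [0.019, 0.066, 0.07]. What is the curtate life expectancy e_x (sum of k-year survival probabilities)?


e_x = sum_{k=1}^{n} k_p_x
k_p_x values:
  1_p_x = 0.981
  2_p_x = 0.916254
  3_p_x = 0.852116
e_x = 2.7494


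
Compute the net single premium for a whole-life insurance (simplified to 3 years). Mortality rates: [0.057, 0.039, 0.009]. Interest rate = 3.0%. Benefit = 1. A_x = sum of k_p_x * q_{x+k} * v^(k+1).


v = 0.970874
Year 0: k_p_x=1.0, q=0.057, term=0.05534
Year 1: k_p_x=0.943, q=0.039, term=0.034666
Year 2: k_p_x=0.906223, q=0.009, term=0.007464
A_x = 0.0975


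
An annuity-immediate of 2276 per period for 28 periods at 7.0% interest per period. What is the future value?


FV = PMT * ((1+i)^n - 1) / i
= 2276 * ((1.07)^28 - 1) / 0.07
= 2276 * (6.648838 - 1) / 0.07
= 183667.9445


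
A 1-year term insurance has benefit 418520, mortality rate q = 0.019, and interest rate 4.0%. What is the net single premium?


NSP = benefit * q * v
v = 1/(1+i) = 0.961538
NSP = 418520 * 0.019 * 0.961538
= 7646.0385


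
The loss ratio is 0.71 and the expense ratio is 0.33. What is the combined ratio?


Combined ratio = loss ratio + expense ratio
= 0.71 + 0.33
= 1.04


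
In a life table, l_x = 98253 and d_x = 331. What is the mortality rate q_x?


q_x = d_x / l_x
= 331 / 98253
= 0.0034


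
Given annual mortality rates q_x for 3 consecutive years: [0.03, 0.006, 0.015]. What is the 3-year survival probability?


p_k = 1 - q_k for each year
Survival = product of (1 - q_k)
= 0.97 * 0.994 * 0.985
= 0.9497


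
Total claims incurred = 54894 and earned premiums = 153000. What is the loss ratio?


Loss ratio = claims / premiums
= 54894 / 153000
= 0.3588


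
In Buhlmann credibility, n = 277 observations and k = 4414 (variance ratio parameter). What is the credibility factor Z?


Z = n / (n + k)
= 277 / (277 + 4414)
= 277 / 4691
= 0.059


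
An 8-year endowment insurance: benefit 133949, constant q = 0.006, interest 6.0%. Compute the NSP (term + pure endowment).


Term component = 4896.1833
Pure endowment = 8_p_x * v^8 * benefit = 0.952996 * 0.627412 * 133949 = 80090.9839
NSP = 84987.1672


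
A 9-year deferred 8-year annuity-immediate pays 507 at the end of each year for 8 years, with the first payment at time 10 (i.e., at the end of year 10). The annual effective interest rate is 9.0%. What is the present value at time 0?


PV at time 9 of the 8-year annuity-immediate:
a_n = 507 * (1-(1+0.09)^(-8))/0.09 = 2806.1533
Discount back 9 years to time 0:
PV = 2806.1533 * (1+0.09)^(-9)
= 2806.1533 * 0.460428
= 1292.0309


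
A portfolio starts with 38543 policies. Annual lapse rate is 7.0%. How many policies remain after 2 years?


remaining = initial * (1 - lapse)^years
= 38543 * (1 - 0.07)^2
= 38543 * 0.8649
= 33335.8407


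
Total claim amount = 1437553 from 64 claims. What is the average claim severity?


severity = total / number
= 1437553 / 64
= 22461.7656


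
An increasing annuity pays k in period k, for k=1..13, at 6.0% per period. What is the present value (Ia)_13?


(Ia)_n = sum_{k=1}^{n} k * v^k, v = 1/(1+i)
v = 0.943396
Sum computed term by term:
(Ia)_13 = 54.8156


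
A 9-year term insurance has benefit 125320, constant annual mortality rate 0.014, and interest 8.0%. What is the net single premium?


NSP = benefit * sum_{k=0}^{n-1} k_p_x * q * v^(k+1)
With constant q=0.014, v=0.925926
Sum = 0.08331
NSP = 125320 * 0.08331
= 10440.3797


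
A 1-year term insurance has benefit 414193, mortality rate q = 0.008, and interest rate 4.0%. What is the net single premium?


NSP = benefit * q * v
v = 1/(1+i) = 0.961538
NSP = 414193 * 0.008 * 0.961538
= 3186.1


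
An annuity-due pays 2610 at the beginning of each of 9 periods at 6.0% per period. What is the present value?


PV_due = PMT * (1-(1+i)^(-n))/i * (1+i)
PV_immediate = 17752.4168
PV_due = 17752.4168 * 1.06
= 18817.5618


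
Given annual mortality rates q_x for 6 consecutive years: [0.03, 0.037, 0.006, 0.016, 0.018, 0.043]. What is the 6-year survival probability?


p_k = 1 - q_k for each year
Survival = product of (1 - q_k)
= 0.97 * 0.963 * 0.994 * 0.984 * 0.982 * 0.957
= 0.8586


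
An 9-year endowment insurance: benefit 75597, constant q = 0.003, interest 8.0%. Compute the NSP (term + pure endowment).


Term component = 1401.9968
Pure endowment = 9_p_x * v^9 * benefit = 0.973322 * 0.500249 * 75597 = 36808.4209
NSP = 38210.4178


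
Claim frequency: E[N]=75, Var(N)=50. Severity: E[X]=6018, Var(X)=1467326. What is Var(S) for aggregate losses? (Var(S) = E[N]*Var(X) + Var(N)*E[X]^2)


Var(S) = E[N]*Var(X) + Var(N)*E[X]^2
= 75*1467326 + 50*6018^2
= 110049450 + 1810816200
= 1.9209e+09


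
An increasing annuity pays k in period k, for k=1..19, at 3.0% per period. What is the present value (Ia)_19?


(Ia)_n = sum_{k=1}^{n} k * v^k, v = 1/(1+i)
v = 0.970874
Sum computed term by term:
(Ia)_19 = 130.6026


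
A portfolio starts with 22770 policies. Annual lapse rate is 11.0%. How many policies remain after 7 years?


remaining = initial * (1 - lapse)^years
= 22770 * (1 - 0.11)^7
= 22770 * 0.442313
= 10071.475


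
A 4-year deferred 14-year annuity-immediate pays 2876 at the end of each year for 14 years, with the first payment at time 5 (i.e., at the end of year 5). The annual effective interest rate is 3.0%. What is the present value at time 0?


PV at time 4 of the 14-year annuity-immediate:
a_n = 2876 * (1-(1+0.03)^(-14))/0.03 = 32487.5063
Discount back 4 years to time 0:
PV = 32487.5063 * (1+0.03)^(-4)
= 32487.5063 * 0.888487
= 28864.7286


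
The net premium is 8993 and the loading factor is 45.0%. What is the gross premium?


Gross = net * (1 + loading)
= 8993 * (1 + 0.45)
= 8993 * 1.45
= 13039.85


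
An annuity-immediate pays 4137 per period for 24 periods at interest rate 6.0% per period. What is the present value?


PV = PMT * (1 - (1+i)^(-n)) / i
= 4137 * (1 - (1+0.06)^(-24)) / 0.06
= 4137 * (1 - 0.246979) / 0.06
= 4137 * 12.550358
= 51920.8291


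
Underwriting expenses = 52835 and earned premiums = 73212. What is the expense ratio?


Expense ratio = expenses / premiums
= 52835 / 73212
= 0.7217


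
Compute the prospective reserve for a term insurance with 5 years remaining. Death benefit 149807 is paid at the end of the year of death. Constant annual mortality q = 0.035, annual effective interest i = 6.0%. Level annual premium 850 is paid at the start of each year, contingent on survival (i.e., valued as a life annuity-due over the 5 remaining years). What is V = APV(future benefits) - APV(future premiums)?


v = 1/(1+i) = 0.943396
APV(future benefits) per unit = sum_{k=0}^{4} k_p_x * q * v^(k+1) = 0.138037
APV(future benefits) = 149807 * 0.138037 = 20678.9672
Life annuity-due factor ä_{x:5} = sum_{k=0}^{4} k_p_x * v^k = 4.180561
APV(future premiums) = 850 * 4.180561 = 3553.4768
V = 20678.9672 - 3553.4768
= 17125.4904


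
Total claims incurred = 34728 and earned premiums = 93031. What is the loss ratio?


Loss ratio = claims / premiums
= 34728 / 93031
= 0.3733


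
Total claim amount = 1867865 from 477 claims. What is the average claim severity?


severity = total / number
= 1867865 / 477
= 3915.8595


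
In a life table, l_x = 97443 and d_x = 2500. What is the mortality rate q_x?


q_x = d_x / l_x
= 2500 / 97443
= 0.0257


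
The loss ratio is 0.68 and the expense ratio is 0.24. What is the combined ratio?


Combined ratio = loss ratio + expense ratio
= 0.68 + 0.24
= 0.92


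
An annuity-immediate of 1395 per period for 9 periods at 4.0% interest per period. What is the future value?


FV = PMT * ((1+i)^n - 1) / i
= 1395 * ((1.04)^9 - 1) / 0.04
= 1395 * (1.423312 - 1) / 0.04
= 14762.9995


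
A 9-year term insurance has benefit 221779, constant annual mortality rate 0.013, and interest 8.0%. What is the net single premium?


NSP = benefit * sum_{k=0}^{n-1} k_p_x * q * v^(k+1)
With constant q=0.013, v=0.925926
Sum = 0.077626
NSP = 221779 * 0.077626
= 17215.9012


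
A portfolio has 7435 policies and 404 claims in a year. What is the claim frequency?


frequency = claims / policies
= 404 / 7435
= 0.0543


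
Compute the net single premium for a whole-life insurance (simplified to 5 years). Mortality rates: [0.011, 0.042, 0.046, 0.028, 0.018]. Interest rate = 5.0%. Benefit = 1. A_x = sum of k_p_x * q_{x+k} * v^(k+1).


v = 0.952381
Year 0: k_p_x=1.0, q=0.011, term=0.010476
Year 1: k_p_x=0.989, q=0.042, term=0.037676
Year 2: k_p_x=0.947462, q=0.046, term=0.037649
Year 3: k_p_x=0.903879, q=0.028, term=0.020821
Year 4: k_p_x=0.87857, q=0.018, term=0.012391
A_x = 0.119


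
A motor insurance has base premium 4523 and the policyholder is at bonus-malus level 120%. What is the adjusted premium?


adjusted = base * BM_level / 100
= 4523 * 120 / 100
= 4523 * 1.2
= 5427.6


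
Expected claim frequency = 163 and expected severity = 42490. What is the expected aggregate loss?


E[S] = E[N] * E[X]
= 163 * 42490
= 6.9259e+06


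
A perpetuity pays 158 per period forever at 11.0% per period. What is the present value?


PV = PMT / i
= 158 / 0.11
= 1436.3636


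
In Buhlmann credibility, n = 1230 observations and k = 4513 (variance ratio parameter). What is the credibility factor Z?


Z = n / (n + k)
= 1230 / (1230 + 4513)
= 1230 / 5743
= 0.2142


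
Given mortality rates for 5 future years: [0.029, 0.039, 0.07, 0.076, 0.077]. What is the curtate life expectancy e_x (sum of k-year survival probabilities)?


e_x = sum_{k=1}^{n} k_p_x
k_p_x values:
  1_p_x = 0.971
  2_p_x = 0.933131
  3_p_x = 0.867812
  4_p_x = 0.801858
  5_p_x = 0.740115
e_x = 4.3139


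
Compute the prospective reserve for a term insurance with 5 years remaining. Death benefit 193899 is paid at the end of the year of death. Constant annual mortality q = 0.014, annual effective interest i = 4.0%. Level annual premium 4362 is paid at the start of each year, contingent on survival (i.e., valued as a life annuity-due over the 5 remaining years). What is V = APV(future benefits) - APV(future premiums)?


v = 1/(1+i) = 0.961538
APV(future benefits) per unit = sum_{k=0}^{4} k_p_x * q * v^(k+1) = 0.060672
APV(future benefits) = 193899 * 0.060672 = 11764.1717
Life annuity-due factor ä_{x:5} = sum_{k=0}^{4} k_p_x * v^k = 4.507037
APV(future premiums) = 4362 * 4.507037 = 19659.6938
V = 11764.1717 - 19659.6938
= -7895.5221


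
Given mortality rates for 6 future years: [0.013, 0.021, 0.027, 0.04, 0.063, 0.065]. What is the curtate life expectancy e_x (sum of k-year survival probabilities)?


e_x = sum_{k=1}^{n} k_p_x
k_p_x values:
  1_p_x = 0.987
  2_p_x = 0.966273
  3_p_x = 0.940184
  4_p_x = 0.902576
  5_p_x = 0.845714
  6_p_x = 0.790743
e_x = 5.4325


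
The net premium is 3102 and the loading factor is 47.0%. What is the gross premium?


Gross = net * (1 + loading)
= 3102 * (1 + 0.47)
= 3102 * 1.47
= 4559.94


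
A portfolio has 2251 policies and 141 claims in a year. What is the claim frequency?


frequency = claims / policies
= 141 / 2251
= 0.0626


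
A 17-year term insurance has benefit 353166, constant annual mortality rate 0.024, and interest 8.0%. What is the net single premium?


NSP = benefit * sum_{k=0}^{n-1} k_p_x * q * v^(k+1)
With constant q=0.024, v=0.925926
Sum = 0.189501
NSP = 353166 * 0.189501
= 66925.1387


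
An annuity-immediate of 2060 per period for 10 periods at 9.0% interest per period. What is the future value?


FV = PMT * ((1+i)^n - 1) / i
= 2060 * ((1.09)^10 - 1) / 0.09
= 2060 * (2.367364 - 1) / 0.09
= 31297.4352


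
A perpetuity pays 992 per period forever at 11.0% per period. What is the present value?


PV = PMT / i
= 992 / 0.11
= 9018.1818


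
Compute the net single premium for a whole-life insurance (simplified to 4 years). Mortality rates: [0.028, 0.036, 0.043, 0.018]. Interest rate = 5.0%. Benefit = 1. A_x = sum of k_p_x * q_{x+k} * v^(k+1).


v = 0.952381
Year 0: k_p_x=1.0, q=0.028, term=0.026667
Year 1: k_p_x=0.972, q=0.036, term=0.031739
Year 2: k_p_x=0.937008, q=0.043, term=0.034805
Year 3: k_p_x=0.896717, q=0.018, term=0.013279
A_x = 0.1065


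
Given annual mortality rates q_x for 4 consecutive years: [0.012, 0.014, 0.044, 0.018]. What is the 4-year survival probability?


p_k = 1 - q_k for each year
Survival = product of (1 - q_k)
= 0.988 * 0.986 * 0.956 * 0.982
= 0.9145


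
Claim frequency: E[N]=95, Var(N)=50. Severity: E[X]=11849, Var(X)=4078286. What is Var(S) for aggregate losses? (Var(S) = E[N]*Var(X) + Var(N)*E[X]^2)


Var(S) = E[N]*Var(X) + Var(N)*E[X]^2
= 95*4078286 + 50*11849^2
= 387437170 + 7019940050
= 7.4074e+09


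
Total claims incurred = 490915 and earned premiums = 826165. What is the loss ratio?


Loss ratio = claims / premiums
= 490915 / 826165
= 0.5942


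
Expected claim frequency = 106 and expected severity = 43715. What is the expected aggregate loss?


E[S] = E[N] * E[X]
= 106 * 43715
= 4.6338e+06


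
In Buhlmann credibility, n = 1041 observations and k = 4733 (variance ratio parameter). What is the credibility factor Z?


Z = n / (n + k)
= 1041 / (1041 + 4733)
= 1041 / 5774
= 0.1803


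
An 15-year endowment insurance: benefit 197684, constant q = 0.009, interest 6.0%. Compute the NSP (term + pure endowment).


Term component = 16390.1942
Pure endowment = 15_p_x * v^15 * benefit = 0.873182 * 0.417265 * 197684 = 72025.8444
NSP = 88416.0386


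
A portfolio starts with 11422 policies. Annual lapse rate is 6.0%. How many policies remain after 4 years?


remaining = initial * (1 - lapse)^years
= 11422 * (1 - 0.06)^4
= 11422 * 0.780749
= 8917.7146


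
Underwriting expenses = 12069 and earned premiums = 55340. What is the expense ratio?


Expense ratio = expenses / premiums
= 12069 / 55340
= 0.2181


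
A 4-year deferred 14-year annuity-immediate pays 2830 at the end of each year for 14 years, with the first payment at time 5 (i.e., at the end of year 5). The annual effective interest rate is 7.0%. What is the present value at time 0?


PV at time 4 of the 14-year annuity-immediate:
a_n = 2830 * (1-(1+0.07)^(-14))/0.07 = 24749.6744
Discount back 4 years to time 0:
PV = 24749.6744 * (1+0.07)^(-4)
= 24749.6744 * 0.762895
= 18881.4081


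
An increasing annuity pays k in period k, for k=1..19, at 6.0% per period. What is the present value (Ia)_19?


(Ia)_n = sum_{k=1}^{n} k * v^k, v = 1/(1+i)
v = 0.943396
Sum computed term by term:
(Ia)_19 = 92.4643


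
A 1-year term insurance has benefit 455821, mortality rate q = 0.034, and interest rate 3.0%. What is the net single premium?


NSP = benefit * q * v
v = 1/(1+i) = 0.970874
NSP = 455821 * 0.034 * 0.970874
= 15046.5184


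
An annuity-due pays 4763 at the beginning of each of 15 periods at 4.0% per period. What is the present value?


PV_due = PMT * (1-(1+i)^(-n))/i * (1+i)
PV_immediate = 52956.8793
PV_due = 52956.8793 * 1.04
= 55075.1545


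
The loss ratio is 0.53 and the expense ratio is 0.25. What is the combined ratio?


Combined ratio = loss ratio + expense ratio
= 0.53 + 0.25
= 0.78


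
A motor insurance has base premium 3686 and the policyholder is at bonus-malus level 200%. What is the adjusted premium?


adjusted = base * BM_level / 100
= 3686 * 200 / 100
= 3686 * 2.0
= 7372.0


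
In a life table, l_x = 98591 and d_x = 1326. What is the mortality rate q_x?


q_x = d_x / l_x
= 1326 / 98591
= 0.0134


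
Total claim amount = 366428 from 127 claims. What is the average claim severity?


severity = total / number
= 366428 / 127
= 2885.2598


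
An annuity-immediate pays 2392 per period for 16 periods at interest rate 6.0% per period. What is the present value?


PV = PMT * (1 - (1+i)^(-n)) / i
= 2392 * (1 - (1+0.06)^(-16)) / 0.06
= 2392 * (1 - 0.393646) / 0.06
= 2392 * 10.105895
= 24173.3015


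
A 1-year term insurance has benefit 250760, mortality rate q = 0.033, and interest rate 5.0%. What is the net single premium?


NSP = benefit * q * v
v = 1/(1+i) = 0.952381
NSP = 250760 * 0.033 * 0.952381
= 7881.0286


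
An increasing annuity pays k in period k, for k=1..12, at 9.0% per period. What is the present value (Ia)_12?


(Ia)_n = sum_{k=1}^{n} k * v^k, v = 1/(1+i)
v = 0.917431
Sum computed term by term:
(Ia)_12 = 39.3197


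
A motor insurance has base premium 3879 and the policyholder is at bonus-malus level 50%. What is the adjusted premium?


adjusted = base * BM_level / 100
= 3879 * 50 / 100
= 3879 * 0.5
= 1939.5


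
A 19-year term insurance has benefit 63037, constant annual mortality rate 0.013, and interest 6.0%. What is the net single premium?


NSP = benefit * sum_{k=0}^{n-1} k_p_x * q * v^(k+1)
With constant q=0.013, v=0.943396
Sum = 0.13218
NSP = 63037 * 0.13218
= 8332.2205


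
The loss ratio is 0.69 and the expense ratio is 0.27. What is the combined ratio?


Combined ratio = loss ratio + expense ratio
= 0.69 + 0.27
= 0.96


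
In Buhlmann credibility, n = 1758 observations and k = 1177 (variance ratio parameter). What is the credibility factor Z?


Z = n / (n + k)
= 1758 / (1758 + 1177)
= 1758 / 2935
= 0.599


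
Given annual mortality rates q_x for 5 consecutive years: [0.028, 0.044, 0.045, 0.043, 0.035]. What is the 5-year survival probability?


p_k = 1 - q_k for each year
Survival = product of (1 - q_k)
= 0.972 * 0.956 * 0.955 * 0.957 * 0.965
= 0.8195


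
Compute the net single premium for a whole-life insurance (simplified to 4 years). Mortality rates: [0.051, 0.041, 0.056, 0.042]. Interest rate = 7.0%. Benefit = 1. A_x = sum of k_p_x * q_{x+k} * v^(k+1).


v = 0.934579
Year 0: k_p_x=1.0, q=0.051, term=0.047664
Year 1: k_p_x=0.949, q=0.041, term=0.033985
Year 2: k_p_x=0.910091, q=0.056, term=0.041603
Year 3: k_p_x=0.859126, q=0.042, term=0.027528
A_x = 0.1508


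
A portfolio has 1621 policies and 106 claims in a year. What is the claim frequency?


frequency = claims / policies
= 106 / 1621
= 0.0654


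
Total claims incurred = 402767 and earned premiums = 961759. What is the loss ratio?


Loss ratio = claims / premiums
= 402767 / 961759
= 0.4188


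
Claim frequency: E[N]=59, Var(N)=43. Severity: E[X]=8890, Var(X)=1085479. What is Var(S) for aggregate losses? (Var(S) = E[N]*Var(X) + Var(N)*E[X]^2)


Var(S) = E[N]*Var(X) + Var(N)*E[X]^2
= 59*1085479 + 43*8890^2
= 64043261 + 3398380300
= 3.4624e+09


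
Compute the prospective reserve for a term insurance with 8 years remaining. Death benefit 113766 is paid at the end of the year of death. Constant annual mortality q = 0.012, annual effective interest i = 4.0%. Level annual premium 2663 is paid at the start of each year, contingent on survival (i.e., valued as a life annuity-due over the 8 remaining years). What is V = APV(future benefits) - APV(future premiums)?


v = 1/(1+i) = 0.961538
APV(future benefits) per unit = sum_{k=0}^{7} k_p_x * q * v^(k+1) = 0.077672
APV(future benefits) = 113766 * 0.077672 = 8836.4564
Life annuity-due factor ä_{x:8} = sum_{k=0}^{7} k_p_x * v^k = 6.731591
APV(future premiums) = 2663 * 6.731591 = 17926.2278
V = 8836.4564 - 17926.2278
= -9089.7714


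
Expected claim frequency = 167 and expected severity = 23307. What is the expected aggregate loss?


E[S] = E[N] * E[X]
= 167 * 23307
= 3.8923e+06


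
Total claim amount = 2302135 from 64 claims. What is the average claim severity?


severity = total / number
= 2302135 / 64
= 35970.8594


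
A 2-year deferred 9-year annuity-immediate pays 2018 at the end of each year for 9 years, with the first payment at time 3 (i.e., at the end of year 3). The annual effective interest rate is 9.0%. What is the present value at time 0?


PV at time 2 of the 9-year annuity-immediate:
a_n = 2018 * (1-(1+0.09)^(-9))/0.09 = 12098.4082
Discount back 2 years to time 0:
PV = 12098.4082 * (1+0.09)^(-2)
= 12098.4082 * 0.84168
= 10182.9882


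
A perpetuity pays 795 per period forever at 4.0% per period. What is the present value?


PV = PMT / i
= 795 / 0.04
= 19875.0


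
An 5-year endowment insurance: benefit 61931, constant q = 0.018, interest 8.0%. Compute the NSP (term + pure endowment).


Term component = 4305.5086
Pure endowment = 5_p_x * v^5 * benefit = 0.913182 * 0.680583 * 61931 = 38489.8975
NSP = 42795.4061


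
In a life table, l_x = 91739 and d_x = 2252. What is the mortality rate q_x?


q_x = d_x / l_x
= 2252 / 91739
= 0.0245


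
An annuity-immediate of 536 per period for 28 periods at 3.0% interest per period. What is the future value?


FV = PMT * ((1+i)^n - 1) / i
= 536 * ((1.03)^28 - 1) / 0.03
= 536 * (2.287928 - 1) / 0.03
= 23010.9745


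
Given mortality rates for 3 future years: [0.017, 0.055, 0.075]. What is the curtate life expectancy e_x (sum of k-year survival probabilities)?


e_x = sum_{k=1}^{n} k_p_x
k_p_x values:
  1_p_x = 0.983
  2_p_x = 0.928935
  3_p_x = 0.859265
e_x = 2.7712


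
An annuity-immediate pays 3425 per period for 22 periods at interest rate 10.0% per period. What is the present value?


PV = PMT * (1 - (1+i)^(-n)) / i
= 3425 * (1 - (1+0.1)^(-22)) / 0.1
= 3425 * (1 - 0.122846) / 0.1
= 3425 * 8.77154
= 30042.5254


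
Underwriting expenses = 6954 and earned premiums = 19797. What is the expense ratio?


Expense ratio = expenses / premiums
= 6954 / 19797
= 0.3513


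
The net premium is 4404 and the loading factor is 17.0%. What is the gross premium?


Gross = net * (1 + loading)
= 4404 * (1 + 0.17)
= 4404 * 1.17
= 5152.68


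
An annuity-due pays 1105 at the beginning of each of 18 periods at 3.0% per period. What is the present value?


PV_due = PMT * (1-(1+i)^(-n))/i * (1+i)
PV_immediate = 15197.632
PV_due = 15197.632 * 1.03
= 15653.5609


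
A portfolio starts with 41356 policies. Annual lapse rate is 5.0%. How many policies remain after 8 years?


remaining = initial * (1 - lapse)^years
= 41356 * (1 - 0.05)^8
= 41356 * 0.66342
= 27436.4154


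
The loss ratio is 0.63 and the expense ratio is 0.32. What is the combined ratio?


Combined ratio = loss ratio + expense ratio
= 0.63 + 0.32
= 0.95


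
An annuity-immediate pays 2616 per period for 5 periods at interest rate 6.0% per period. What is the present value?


PV = PMT * (1 - (1+i)^(-n)) / i
= 2616 * (1 - (1+0.06)^(-5)) / 0.06
= 2616 * (1 - 0.747258) / 0.06
= 2616 * 4.212364
= 11019.5437


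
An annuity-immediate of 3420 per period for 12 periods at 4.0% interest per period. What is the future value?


FV = PMT * ((1+i)^n - 1) / i
= 3420 * ((1.04)^12 - 1) / 0.04
= 3420 * (1.601032 - 1) / 0.04
= 51388.2547


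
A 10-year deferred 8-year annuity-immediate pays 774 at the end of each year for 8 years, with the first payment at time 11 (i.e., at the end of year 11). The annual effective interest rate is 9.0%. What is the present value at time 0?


PV at time 10 of the 8-year annuity-immediate:
a_n = 774 * (1-(1+0.09)^(-8))/0.09 = 4283.95
Discount back 10 years to time 0:
PV = 4283.95 * (1+0.09)^(-10)
= 4283.95 * 0.422411
= 1809.5868


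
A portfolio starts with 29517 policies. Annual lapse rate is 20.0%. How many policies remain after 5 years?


remaining = initial * (1 - lapse)^years
= 29517 * (1 - 0.2)^5
= 29517 * 0.32768
= 9672.1306


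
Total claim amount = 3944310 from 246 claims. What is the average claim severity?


severity = total / number
= 3944310 / 246
= 16033.7805


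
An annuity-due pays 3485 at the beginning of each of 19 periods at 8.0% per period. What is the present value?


PV_due = PMT * (1-(1+i)^(-n))/i * (1+i)
PV_immediate = 33468.5432
PV_due = 33468.5432 * 1.08
= 36146.0267


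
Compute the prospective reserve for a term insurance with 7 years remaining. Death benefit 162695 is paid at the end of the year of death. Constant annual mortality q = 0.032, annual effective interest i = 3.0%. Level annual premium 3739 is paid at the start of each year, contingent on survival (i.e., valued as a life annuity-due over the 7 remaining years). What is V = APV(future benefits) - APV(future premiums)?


v = 1/(1+i) = 0.970874
APV(future benefits) per unit = sum_{k=0}^{6} k_p_x * q * v^(k+1) = 0.181915
APV(future benefits) = 162695 * 0.181915 = 29596.5937
Life annuity-due factor ä_{x:7} = sum_{k=0}^{6} k_p_x * v^k = 5.855376
APV(future premiums) = 3739 * 5.855376 = 21893.25
V = 29596.5937 - 21893.25
= 7703.3437


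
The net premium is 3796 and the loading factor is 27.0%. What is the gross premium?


Gross = net * (1 + loading)
= 3796 * (1 + 0.27)
= 3796 * 1.27
= 4820.92


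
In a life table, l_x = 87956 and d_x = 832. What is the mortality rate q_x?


q_x = d_x / l_x
= 832 / 87956
= 0.0095


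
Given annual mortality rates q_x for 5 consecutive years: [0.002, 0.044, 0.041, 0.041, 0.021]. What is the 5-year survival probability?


p_k = 1 - q_k for each year
Survival = product of (1 - q_k)
= 0.998 * 0.956 * 0.959 * 0.959 * 0.979
= 0.859


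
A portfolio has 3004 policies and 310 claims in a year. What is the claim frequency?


frequency = claims / policies
= 310 / 3004
= 0.1032


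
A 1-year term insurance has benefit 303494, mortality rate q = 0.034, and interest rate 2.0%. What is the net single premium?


NSP = benefit * q * v
v = 1/(1+i) = 0.980392
NSP = 303494 * 0.034 * 0.980392
= 10116.4667


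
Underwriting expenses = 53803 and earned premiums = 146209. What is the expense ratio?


Expense ratio = expenses / premiums
= 53803 / 146209
= 0.368


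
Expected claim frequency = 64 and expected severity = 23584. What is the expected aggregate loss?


E[S] = E[N] * E[X]
= 64 * 23584
= 1.5094e+06


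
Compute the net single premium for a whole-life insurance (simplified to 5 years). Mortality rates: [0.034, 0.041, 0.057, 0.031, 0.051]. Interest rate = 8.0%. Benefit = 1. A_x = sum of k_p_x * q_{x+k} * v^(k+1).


v = 0.925926
Year 0: k_p_x=1.0, q=0.034, term=0.031481
Year 1: k_p_x=0.966, q=0.041, term=0.033956
Year 2: k_p_x=0.926394, q=0.057, term=0.041918
Year 3: k_p_x=0.87359, q=0.031, term=0.019906
Year 4: k_p_x=0.846508, q=0.051, term=0.029382
A_x = 0.1566


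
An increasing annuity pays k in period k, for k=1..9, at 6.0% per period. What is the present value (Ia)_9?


(Ia)_n = sum_{k=1}^{n} k * v^k, v = 1/(1+i)
v = 0.943396
Sum computed term by term:
(Ia)_9 = 31.3785


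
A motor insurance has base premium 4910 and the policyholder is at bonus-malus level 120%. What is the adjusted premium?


adjusted = base * BM_level / 100
= 4910 * 120 / 100
= 4910 * 1.2
= 5892.0


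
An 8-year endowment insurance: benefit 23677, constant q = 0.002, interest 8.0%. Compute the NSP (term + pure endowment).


Term component = 270.4463
Pure endowment = 8_p_x * v^8 * benefit = 0.984112 * 0.540269 * 23677 = 12588.7022
NSP = 12859.1485


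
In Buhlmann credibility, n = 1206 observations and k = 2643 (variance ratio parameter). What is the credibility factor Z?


Z = n / (n + k)
= 1206 / (1206 + 2643)
= 1206 / 3849
= 0.3133


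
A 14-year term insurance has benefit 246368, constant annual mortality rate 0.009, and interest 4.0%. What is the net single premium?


NSP = benefit * sum_{k=0}^{n-1} k_p_x * q * v^(k+1)
With constant q=0.009, v=0.961538
Sum = 0.090217
NSP = 246368 * 0.090217
= 22226.5038


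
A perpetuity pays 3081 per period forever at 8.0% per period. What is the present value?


PV = PMT / i
= 3081 / 0.08
= 38512.5


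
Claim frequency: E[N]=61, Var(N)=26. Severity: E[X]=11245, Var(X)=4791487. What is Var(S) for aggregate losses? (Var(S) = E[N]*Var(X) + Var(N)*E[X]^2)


Var(S) = E[N]*Var(X) + Var(N)*E[X]^2
= 61*4791487 + 26*11245^2
= 292280707 + 3287700650
= 3.5800e+09


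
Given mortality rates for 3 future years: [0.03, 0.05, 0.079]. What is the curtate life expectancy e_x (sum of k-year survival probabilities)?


e_x = sum_{k=1}^{n} k_p_x
k_p_x values:
  1_p_x = 0.97
  2_p_x = 0.9215
  3_p_x = 0.848701
e_x = 2.7402


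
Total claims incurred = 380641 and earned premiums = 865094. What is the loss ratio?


Loss ratio = claims / premiums
= 380641 / 865094
= 0.44


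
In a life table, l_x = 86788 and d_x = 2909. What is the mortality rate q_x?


q_x = d_x / l_x
= 2909 / 86788
= 0.0335


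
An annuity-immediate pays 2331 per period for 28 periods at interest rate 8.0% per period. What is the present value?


PV = PMT * (1 - (1+i)^(-n)) / i
= 2331 * (1 - (1+0.08)^(-28)) / 0.08
= 2331 * (1 - 0.115914) / 0.08
= 2331 * 11.051078
= 25760.064


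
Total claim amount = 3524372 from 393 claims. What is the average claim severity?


severity = total / number
= 3524372 / 393
= 8967.8677


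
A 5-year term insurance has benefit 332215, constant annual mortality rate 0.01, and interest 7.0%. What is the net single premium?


NSP = benefit * sum_{k=0}^{n-1} k_p_x * q * v^(k+1)
With constant q=0.01, v=0.934579
Sum = 0.040245
NSP = 332215 * 0.040245
= 13369.878


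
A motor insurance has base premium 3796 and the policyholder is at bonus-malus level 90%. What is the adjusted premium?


adjusted = base * BM_level / 100
= 3796 * 90 / 100
= 3796 * 0.9
= 3416.4


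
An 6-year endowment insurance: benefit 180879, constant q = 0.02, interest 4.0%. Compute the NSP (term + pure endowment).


Term component = 18082.2264
Pure endowment = 6_p_x * v^6 * benefit = 0.885842 * 0.790315 * 180879 = 126632.3209
NSP = 144714.5473


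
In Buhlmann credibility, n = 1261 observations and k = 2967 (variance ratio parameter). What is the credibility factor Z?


Z = n / (n + k)
= 1261 / (1261 + 2967)
= 1261 / 4228
= 0.2982


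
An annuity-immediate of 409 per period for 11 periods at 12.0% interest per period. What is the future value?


FV = PMT * ((1+i)^n - 1) / i
= 409 * ((1.12)^11 - 1) / 0.12
= 409 * (3.47855 - 1) / 0.12
= 8447.7246


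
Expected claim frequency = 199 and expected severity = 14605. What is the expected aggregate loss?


E[S] = E[N] * E[X]
= 199 * 14605
= 2.9064e+06


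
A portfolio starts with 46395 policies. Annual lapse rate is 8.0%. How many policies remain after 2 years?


remaining = initial * (1 - lapse)^years
= 46395 * (1 - 0.08)^2
= 46395 * 0.8464
= 39268.728


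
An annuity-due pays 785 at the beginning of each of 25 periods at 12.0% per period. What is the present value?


PV_due = PMT * (1-(1+i)^(-n))/i * (1+i)
PV_immediate = 6156.8642
PV_due = 6156.8642 * 1.12
= 6895.6879


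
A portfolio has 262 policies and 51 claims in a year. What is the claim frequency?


frequency = claims / policies
= 51 / 262
= 0.1947


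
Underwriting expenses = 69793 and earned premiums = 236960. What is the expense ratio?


Expense ratio = expenses / premiums
= 69793 / 236960
= 0.2945


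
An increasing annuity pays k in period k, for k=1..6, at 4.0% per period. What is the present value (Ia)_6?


(Ia)_n = sum_{k=1}^{n} k * v^k, v = 1/(1+i)
v = 0.961538
Sum computed term by term:
(Ia)_6 = 17.7484


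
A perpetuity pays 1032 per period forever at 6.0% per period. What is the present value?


PV = PMT / i
= 1032 / 0.06
= 17200.0


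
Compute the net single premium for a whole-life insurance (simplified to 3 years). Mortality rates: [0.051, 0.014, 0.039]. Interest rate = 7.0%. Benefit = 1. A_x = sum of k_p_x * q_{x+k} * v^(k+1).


v = 0.934579
Year 0: k_p_x=1.0, q=0.051, term=0.047664
Year 1: k_p_x=0.949, q=0.014, term=0.011605
Year 2: k_p_x=0.935714, q=0.039, term=0.029789
A_x = 0.0891


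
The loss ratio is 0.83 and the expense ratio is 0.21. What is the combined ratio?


Combined ratio = loss ratio + expense ratio
= 0.83 + 0.21
= 1.04


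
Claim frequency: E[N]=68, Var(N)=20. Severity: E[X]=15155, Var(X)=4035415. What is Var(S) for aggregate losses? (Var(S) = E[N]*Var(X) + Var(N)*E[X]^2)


Var(S) = E[N]*Var(X) + Var(N)*E[X]^2
= 68*4035415 + 20*15155^2
= 274408220 + 4593480500
= 4.8679e+09


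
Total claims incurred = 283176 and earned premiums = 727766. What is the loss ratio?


Loss ratio = claims / premiums
= 283176 / 727766
= 0.3891


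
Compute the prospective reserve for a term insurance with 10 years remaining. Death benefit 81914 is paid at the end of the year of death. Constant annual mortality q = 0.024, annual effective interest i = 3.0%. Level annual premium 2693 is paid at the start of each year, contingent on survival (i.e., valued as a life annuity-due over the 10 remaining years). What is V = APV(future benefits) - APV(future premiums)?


v = 1/(1+i) = 0.970874
APV(future benefits) per unit = sum_{k=0}^{9} k_p_x * q * v^(k+1) = 0.18506
APV(future benefits) = 81914 * 0.18506 = 15159.0301
Life annuity-due factor ä_{x:10} = sum_{k=0}^{9} k_p_x * v^k = 7.942172
APV(future premiums) = 2693 * 7.942172 = 21388.268
V = 15159.0301 - 21388.268
= -6229.2379


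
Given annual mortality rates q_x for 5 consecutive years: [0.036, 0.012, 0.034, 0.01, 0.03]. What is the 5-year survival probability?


p_k = 1 - q_k for each year
Survival = product of (1 - q_k)
= 0.964 * 0.988 * 0.966 * 0.99 * 0.97
= 0.8835


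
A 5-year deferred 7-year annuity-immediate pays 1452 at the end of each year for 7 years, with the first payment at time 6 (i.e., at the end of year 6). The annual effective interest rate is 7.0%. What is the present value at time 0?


PV at time 5 of the 7-year annuity-immediate:
a_n = 1452 * (1-(1+0.07)^(-7))/0.07 = 7825.2482
Discount back 5 years to time 0:
PV = 7825.2482 * (1+0.07)^(-5)
= 7825.2482 * 0.712986
= 5579.2938


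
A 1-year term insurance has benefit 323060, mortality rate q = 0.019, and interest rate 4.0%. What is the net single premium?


NSP = benefit * q * v
v = 1/(1+i) = 0.961538
NSP = 323060 * 0.019 * 0.961538
= 5902.0577


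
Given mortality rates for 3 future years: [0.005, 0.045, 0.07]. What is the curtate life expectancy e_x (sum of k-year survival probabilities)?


e_x = sum_{k=1}^{n} k_p_x
k_p_x values:
  1_p_x = 0.995
  2_p_x = 0.950225
  3_p_x = 0.883709
e_x = 2.8289


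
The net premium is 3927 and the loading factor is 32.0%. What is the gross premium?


Gross = net * (1 + loading)
= 3927 * (1 + 0.32)
= 3927 * 1.32
= 5183.64


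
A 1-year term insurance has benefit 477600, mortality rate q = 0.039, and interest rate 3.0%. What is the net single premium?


NSP = benefit * q * v
v = 1/(1+i) = 0.970874
NSP = 477600 * 0.039 * 0.970874
= 18083.8835


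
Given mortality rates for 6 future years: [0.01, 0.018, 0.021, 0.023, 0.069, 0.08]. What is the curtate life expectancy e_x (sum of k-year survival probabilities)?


e_x = sum_{k=1}^{n} k_p_x
k_p_x values:
  1_p_x = 0.99
  2_p_x = 0.97218
  3_p_x = 0.951764
  4_p_x = 0.929874
  5_p_x = 0.865712
  6_p_x = 0.796455
e_x = 5.506


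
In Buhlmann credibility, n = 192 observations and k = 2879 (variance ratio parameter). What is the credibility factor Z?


Z = n / (n + k)
= 192 / (192 + 2879)
= 192 / 3071
= 0.0625


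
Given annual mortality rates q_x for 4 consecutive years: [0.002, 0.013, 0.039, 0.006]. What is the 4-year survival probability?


p_k = 1 - q_k for each year
Survival = product of (1 - q_k)
= 0.998 * 0.987 * 0.961 * 0.994
= 0.9409


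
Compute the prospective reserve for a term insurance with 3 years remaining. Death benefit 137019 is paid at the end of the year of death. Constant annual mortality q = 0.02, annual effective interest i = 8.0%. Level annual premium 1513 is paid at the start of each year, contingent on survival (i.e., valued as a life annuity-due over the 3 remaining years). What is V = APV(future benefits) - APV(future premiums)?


v = 1/(1+i) = 0.925926
APV(future benefits) per unit = sum_{k=0}^{2} k_p_x * q * v^(k+1) = 0.05057
APV(future benefits) = 137019 * 0.05057 = 6929.0904
Life annuity-due factor ä_{x:3} = sum_{k=0}^{2} k_p_x * v^k = 2.730796
APV(future premiums) = 1513 * 2.730796 = 4131.6938
V = 6929.0904 - 4131.6938
= 2797.3967


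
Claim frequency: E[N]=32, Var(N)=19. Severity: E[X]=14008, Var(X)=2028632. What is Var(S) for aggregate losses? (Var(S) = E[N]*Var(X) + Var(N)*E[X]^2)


Var(S) = E[N]*Var(X) + Var(N)*E[X]^2
= 32*2028632 + 19*14008^2
= 64916224 + 3728257216
= 3.7932e+09


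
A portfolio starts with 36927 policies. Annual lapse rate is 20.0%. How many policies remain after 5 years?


remaining = initial * (1 - lapse)^years
= 36927 * (1 - 0.2)^5
= 36927 * 0.32768
= 12100.2394


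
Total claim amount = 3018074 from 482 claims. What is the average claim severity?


severity = total / number
= 3018074 / 482
= 6261.5643


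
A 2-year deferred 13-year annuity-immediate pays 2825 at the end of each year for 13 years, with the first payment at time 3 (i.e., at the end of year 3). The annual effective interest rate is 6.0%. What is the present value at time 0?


PV at time 2 of the 13-year annuity-immediate:
a_n = 2825 * (1-(1+0.06)^(-13))/0.06 = 25008.8294
Discount back 2 years to time 0:
PV = 25008.8294 * (1+0.06)^(-2)
= 25008.8294 * 0.889996
= 22257.7691
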